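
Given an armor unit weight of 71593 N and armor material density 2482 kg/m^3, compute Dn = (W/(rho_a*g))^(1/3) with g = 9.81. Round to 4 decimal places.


V = W / (rho_a * g)
V = 71593 / (2482 * 9.81)
V = 71593 / 24348.42
V = 2.940355 m^3
Dn = V^(1/3) = 2.940355^(1/3)
Dn = 1.4326 m

1.4326


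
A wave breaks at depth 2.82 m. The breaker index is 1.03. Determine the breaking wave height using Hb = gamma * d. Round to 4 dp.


Hb = gamma * d
Hb = 1.03 * 2.82
Hb = 2.9046 m

2.9046


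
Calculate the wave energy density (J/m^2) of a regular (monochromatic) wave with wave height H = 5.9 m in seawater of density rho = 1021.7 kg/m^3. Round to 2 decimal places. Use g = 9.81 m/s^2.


E = (1/8) * rho * g * H^2
E = (1/8) * 1021.7 * 9.81 * 5.9^2
E = 0.125 * 1021.7 * 9.81 * 34.8100
E = 43612.04 J/m^2

43612.04


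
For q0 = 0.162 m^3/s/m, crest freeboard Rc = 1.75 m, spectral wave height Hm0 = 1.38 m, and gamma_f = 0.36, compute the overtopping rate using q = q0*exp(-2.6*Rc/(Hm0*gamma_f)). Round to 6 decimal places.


q = q0 * exp(-2.6 * Rc / (Hm0 * gamma_f))
Exponent = -2.6 * 1.75 / (1.38 * 0.36)
= -2.6 * 1.75 / 0.4968
= -9.158615
exp(-9.158615) = 0.000105
q = 0.162 * 0.000105
q = 0.000017 m^3/s/m

0.000017


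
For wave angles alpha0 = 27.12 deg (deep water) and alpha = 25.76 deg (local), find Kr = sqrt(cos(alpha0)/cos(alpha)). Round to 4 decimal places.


Kr = sqrt(cos(alpha0) / cos(alpha))
cos(27.12) = 0.890054
cos(25.76) = 0.900622
Kr = sqrt(0.890054 / 0.900622)
Kr = sqrt(0.988265)
Kr = 0.9941

0.9941


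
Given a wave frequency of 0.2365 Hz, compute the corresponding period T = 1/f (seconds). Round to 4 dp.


T = 1 / f
T = 1 / 0.2365
T = 4.2283 s

4.2283


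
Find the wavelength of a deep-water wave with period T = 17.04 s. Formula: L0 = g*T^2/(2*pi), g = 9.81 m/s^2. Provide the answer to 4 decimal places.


L0 = g * T^2 / (2 * pi)
L0 = 9.81 * 17.04^2 / (2 * pi)
L0 = 9.81 * 290.3616 / 6.28319
L0 = 2848.4473 / 6.28319
L0 = 453.3445 m

453.3445


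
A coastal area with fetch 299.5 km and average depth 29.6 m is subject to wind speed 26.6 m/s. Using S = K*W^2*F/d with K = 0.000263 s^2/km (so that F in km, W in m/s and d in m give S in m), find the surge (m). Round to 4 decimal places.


S = K * W^2 * F / d
W^2 = 26.6^2 = 707.56
S = 0.000263 * 707.56 * 299.5 / 29.6
Numerator = 0.000263 * 707.56 * 299.5 = 55.733440
S = 55.733440 / 29.6 = 1.8829 m

1.8829


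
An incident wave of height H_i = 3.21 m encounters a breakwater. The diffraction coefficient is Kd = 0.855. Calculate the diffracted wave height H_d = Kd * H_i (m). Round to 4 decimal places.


H_d = Kd * H_i
H_d = 0.855 * 3.21
H_d = 2.7446 m

2.7446


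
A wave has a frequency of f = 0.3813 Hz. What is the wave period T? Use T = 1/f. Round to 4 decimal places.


T = 1 / f
T = 1 / 0.3813
T = 2.6226 s

2.6226


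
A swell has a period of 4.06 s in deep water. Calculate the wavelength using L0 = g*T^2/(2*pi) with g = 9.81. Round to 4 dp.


L0 = g * T^2 / (2 * pi)
L0 = 9.81 * 4.06^2 / (2 * pi)
L0 = 9.81 * 16.4836 / 6.28319
L0 = 161.7041 / 6.28319
L0 = 25.7360 m

25.7360


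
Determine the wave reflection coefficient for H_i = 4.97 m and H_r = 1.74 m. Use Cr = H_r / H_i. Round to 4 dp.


Cr = H_r / H_i
Cr = 1.74 / 4.97
Cr = 0.3501

0.3501


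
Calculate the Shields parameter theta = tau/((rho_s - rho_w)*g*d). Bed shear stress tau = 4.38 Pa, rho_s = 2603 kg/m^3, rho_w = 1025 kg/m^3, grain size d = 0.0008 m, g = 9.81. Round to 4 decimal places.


theta = tau / ((rho_s - rho_w) * g * d)
rho_s - rho_w = 2603 - 1025 = 1578
Denominator = 1578 * 9.81 * 0.0008 = 12.384144
theta = 4.38 / 12.384144
theta = 0.3537

0.3537


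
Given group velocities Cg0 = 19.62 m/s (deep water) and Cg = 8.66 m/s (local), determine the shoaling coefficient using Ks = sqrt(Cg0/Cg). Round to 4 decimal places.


Ks = sqrt(Cg0 / Cg)
Ks = sqrt(19.62 / 8.66)
Ks = sqrt(2.2656)
Ks = 1.5052

1.5052


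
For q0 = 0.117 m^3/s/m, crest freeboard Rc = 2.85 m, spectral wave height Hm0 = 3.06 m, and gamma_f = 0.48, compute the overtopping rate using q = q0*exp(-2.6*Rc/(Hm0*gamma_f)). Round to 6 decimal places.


q = q0 * exp(-2.6 * Rc / (Hm0 * gamma_f))
Exponent = -2.6 * 2.85 / (3.06 * 0.48)
= -2.6 * 2.85 / 1.4688
= -5.044935
exp(-5.044935) = 0.006442
q = 0.117 * 0.006442
q = 0.000754 m^3/s/m

0.000754


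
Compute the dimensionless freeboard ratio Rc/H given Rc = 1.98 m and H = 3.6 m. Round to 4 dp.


Relative freeboard = Rc / H
= 1.98 / 3.6
= 0.5500

0.5500


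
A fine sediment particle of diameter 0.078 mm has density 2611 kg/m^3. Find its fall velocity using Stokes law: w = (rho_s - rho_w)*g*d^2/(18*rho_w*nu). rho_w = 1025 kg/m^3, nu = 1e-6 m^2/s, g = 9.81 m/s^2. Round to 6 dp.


w = (rho_s - rho_w) * g * d^2 / (18 * rho_w * nu)
d = 0.078 mm = 0.000078 m
rho_s - rho_w = 2611 - 1025 = 1586
Numerator = 1586 * 9.81 * (0.000078)^2 = 0.000094658887
Denominator = 18 * 1025 * 1e-6 = 0.018450
w = 0.005131 m/s

0.005131


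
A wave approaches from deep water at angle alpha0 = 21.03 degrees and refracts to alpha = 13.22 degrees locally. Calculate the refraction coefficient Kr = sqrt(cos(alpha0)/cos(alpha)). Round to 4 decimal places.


Kr = sqrt(cos(alpha0) / cos(alpha))
cos(21.03) = 0.933393
cos(13.22) = 0.973499
Kr = sqrt(0.933393 / 0.973499)
Kr = sqrt(0.958802)
Kr = 0.9792

0.9792


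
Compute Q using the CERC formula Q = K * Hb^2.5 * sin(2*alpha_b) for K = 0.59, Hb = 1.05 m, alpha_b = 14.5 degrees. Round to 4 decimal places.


Q = K * Hb^2.5 * sin(2 * alpha_b)
Hb^2.5 = 1.05^2.5 = 1.129726
sin(2 * 14.5) = sin(29.0) = 0.484810
Q = 0.59 * 1.129726 * 0.484810
Q = 0.3231 m^3/s

0.3231


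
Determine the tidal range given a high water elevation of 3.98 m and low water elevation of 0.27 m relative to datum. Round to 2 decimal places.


Tidal range = High water - Low water
Tidal range = 3.98 - (0.27)
Tidal range = 3.71 m

3.71


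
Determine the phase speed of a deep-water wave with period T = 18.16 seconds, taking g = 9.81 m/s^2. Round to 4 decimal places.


We use the deep-water celerity formula:
C = g * T / (2 * pi)
C = 9.81 * 18.16 / (2 * 3.14159...)
C = 178.149600 / 6.283185
C = 28.3534 m/s

28.3534


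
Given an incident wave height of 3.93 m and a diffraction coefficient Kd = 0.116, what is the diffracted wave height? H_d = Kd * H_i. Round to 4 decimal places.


H_d = Kd * H_i
H_d = 0.116 * 3.93
H_d = 0.4559 m

0.4559


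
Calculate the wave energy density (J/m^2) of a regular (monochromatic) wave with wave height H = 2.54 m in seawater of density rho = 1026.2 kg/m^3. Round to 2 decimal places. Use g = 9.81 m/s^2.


E = (1/8) * rho * g * H^2
E = (1/8) * 1026.2 * 9.81 * 2.54^2
E = 0.125 * 1026.2 * 9.81 * 6.4516
E = 8118.55 J/m^2

8118.55


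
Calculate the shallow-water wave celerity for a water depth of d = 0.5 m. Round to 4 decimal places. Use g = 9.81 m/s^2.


Using the shallow-water approximation:
C = sqrt(g * d) = sqrt(9.81 * 0.5)
C = sqrt(4.9050)
C = 2.2147 m/s

2.2147


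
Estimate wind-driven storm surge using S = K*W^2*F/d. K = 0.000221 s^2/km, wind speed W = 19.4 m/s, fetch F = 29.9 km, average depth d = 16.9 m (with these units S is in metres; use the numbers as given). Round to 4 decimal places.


S = K * W^2 * F / d
W^2 = 19.4^2 = 376.36
S = 0.000221 * 376.36 * 29.9 / 16.9
Numerator = 0.000221 * 376.36 * 29.9 = 2.486949
S = 2.486949 / 16.9 = 0.1472 m

0.1472


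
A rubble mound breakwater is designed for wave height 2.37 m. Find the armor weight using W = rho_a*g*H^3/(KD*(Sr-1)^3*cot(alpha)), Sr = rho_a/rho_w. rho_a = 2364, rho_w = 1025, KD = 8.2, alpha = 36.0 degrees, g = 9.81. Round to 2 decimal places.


Sr = rho_a / rho_w = 2364 / 1025 = 2.306341
(Sr - 1) = 1.306341
(Sr - 1)^3 = 2.229308
cot(36.0) = 1 / tan(36.0) = 1 / 0.726543 = 1.376382
Numerator = 2364 * 9.81 * 2.37^3 = 308717.6912
Denominator = 8.2 * 2.229308 * 1.376382 = 25.160713
W = 308717.6912 / 25.160713
W = 12269.83 N

12269.83


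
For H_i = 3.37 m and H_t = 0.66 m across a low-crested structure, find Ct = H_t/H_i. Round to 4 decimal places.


Ct = H_t / H_i
Ct = 0.66 / 3.37
Ct = 0.1958

0.1958


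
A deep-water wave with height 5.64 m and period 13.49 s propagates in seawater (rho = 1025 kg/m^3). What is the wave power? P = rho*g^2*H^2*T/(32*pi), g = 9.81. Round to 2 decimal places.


P = rho * g^2 * H^2 * T / (32 * pi)
P = 1025 * 9.81^2 * 5.64^2 * 13.49 / (32 * pi)
P = 1025 * 96.2361 * 31.8096 * 13.49 / 100.53096
P = 421048.56 W/m

421048.56


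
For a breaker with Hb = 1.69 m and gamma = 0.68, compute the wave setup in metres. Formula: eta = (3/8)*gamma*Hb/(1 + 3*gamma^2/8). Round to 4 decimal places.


eta = (3/8) * gamma * Hb / (1 + 3*gamma^2/8)
Numerator = (3/8) * 0.68 * 1.69 = 0.430950
Denominator = 1 + 3*0.68^2/8 = 1 + 0.173400 = 1.173400
eta = 0.430950 / 1.173400
eta = 0.3673 m

0.3673


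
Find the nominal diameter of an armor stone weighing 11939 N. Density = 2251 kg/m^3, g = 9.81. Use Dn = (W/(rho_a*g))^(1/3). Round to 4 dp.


V = W / (rho_a * g)
V = 11939 / (2251 * 9.81)
V = 11939 / 22082.31
V = 0.540659 m^3
Dn = V^(1/3) = 0.540659^(1/3)
Dn = 0.8147 m

0.8147


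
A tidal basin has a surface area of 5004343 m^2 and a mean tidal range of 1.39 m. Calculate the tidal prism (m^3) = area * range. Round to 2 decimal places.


Tidal prism = Area * Tidal range
P = 5004343 * 1.39
P = 6956036.77 m^3

6956036.77


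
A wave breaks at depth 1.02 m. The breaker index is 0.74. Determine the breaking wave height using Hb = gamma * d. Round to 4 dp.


Hb = gamma * d
Hb = 0.74 * 1.02
Hb = 0.7548 m

0.7548


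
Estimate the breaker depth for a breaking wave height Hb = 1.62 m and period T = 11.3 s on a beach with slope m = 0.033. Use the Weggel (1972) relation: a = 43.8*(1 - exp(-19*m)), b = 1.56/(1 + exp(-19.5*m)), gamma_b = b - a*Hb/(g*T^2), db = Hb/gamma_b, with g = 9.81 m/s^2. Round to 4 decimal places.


a = 43.8 * (1 - exp(-19 * m))
exp(-19 * 0.033) = exp(-0.6270) = 0.534192
a = 43.8 * (1 - 0.534192) = 20.402391
b = 1.56 / (1 + exp(-19.5 * m))
exp(-19.5 * 0.033) = exp(-0.6435) = 0.525450
b = 1.56 / (1 + 0.525450) = 1.022649
Hb / (g * T^2) = 1.62 / (9.81 * 11.3^2) = 1.62 / 1252.6389 = 0.00129327
gamma_b = b - a * Hb/(g*T^2) = 1.022649 - 20.402391 * 0.00129327 = 0.996263
db = Hb / gamma_b = 1.62 / 0.996263
db = 1.6261 m

1.6261


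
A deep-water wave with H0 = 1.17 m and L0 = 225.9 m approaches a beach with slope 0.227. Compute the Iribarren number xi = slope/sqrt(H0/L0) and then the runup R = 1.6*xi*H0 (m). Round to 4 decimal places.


xi = slope / sqrt(H0/L0)
H0/L0 = 1.17/225.9 = 0.005179
sqrt(0.005179) = 0.071967
xi = 0.227 / 0.071967 = 3.154213
R = 1.6 * xi * H0 = 1.6 * 3.154213 * 1.17
R = 5.9047 m

5.9047


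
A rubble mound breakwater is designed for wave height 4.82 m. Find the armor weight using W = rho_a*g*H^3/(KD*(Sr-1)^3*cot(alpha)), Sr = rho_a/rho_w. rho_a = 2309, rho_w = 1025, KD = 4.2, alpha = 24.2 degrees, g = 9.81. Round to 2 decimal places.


Sr = rho_a / rho_w = 2309 / 1025 = 2.252683
(Sr - 1) = 1.252683
(Sr - 1)^3 = 1.965728
cot(24.2) = 1 / tan(24.2) = 1 / 0.449418 = 2.225101
Numerator = 2309 * 9.81 * 4.82^3 = 2536495.2596
Denominator = 4.2 * 1.965728 * 2.225101 = 18.370563
W = 2536495.2596 / 18.370563
W = 138073.90 N

138073.90


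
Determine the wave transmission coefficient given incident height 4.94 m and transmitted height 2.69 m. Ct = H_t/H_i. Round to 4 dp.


Ct = H_t / H_i
Ct = 2.69 / 4.94
Ct = 0.5445

0.5445


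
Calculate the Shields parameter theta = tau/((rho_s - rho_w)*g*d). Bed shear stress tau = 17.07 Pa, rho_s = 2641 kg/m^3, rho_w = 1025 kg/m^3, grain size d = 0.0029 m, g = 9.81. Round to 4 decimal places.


theta = tau / ((rho_s - rho_w) * g * d)
rho_s - rho_w = 2641 - 1025 = 1616
Denominator = 1616 * 9.81 * 0.0029 = 45.973584
theta = 17.07 / 45.973584
theta = 0.3713

0.3713


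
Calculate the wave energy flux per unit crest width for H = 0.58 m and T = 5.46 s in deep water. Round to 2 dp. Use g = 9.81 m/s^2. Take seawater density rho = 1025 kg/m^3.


P = rho * g^2 * H^2 * T / (32 * pi)
P = 1025 * 9.81^2 * 0.58^2 * 5.46 / (32 * pi)
P = 1025 * 96.2361 * 0.3364 * 5.46 / 100.53096
P = 1802.23 W/m

1802.23


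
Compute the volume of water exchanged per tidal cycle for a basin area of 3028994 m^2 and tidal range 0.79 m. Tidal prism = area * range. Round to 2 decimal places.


Tidal prism = Area * Tidal range
P = 3028994 * 0.79
P = 2392905.26 m^3

2392905.26


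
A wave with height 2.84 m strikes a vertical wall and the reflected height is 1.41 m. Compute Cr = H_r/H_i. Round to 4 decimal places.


Cr = H_r / H_i
Cr = 1.41 / 2.84
Cr = 0.4965

0.4965


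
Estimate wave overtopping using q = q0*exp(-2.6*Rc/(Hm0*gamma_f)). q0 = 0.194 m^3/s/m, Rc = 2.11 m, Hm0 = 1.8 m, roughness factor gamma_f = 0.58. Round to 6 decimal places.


q = q0 * exp(-2.6 * Rc / (Hm0 * gamma_f))
Exponent = -2.6 * 2.11 / (1.8 * 0.58)
= -2.6 * 2.11 / 1.0440
= -5.254789
exp(-5.254789) = 0.005222
q = 0.194 * 0.005222
q = 0.001013 m^3/s/m

0.001013


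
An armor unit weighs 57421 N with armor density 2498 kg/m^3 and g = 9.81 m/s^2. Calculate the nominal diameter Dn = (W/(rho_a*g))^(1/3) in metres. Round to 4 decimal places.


V = W / (rho_a * g)
V = 57421 / (2498 * 9.81)
V = 57421 / 24505.38
V = 2.343200 m^3
Dn = V^(1/3) = 2.343200^(1/3)
Dn = 1.3282 m

1.3282


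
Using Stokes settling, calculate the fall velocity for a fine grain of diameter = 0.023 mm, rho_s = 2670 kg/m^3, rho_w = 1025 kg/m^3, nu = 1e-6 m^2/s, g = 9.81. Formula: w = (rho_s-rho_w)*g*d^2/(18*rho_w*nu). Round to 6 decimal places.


w = (rho_s - rho_w) * g * d^2 / (18 * rho_w * nu)
d = 0.023 mm = 0.000023 m
rho_s - rho_w = 2670 - 1025 = 1645
Numerator = 1645 * 9.81 * (0.000023)^2 = 0.000008536711
Denominator = 18 * 1025 * 1e-6 = 0.018450
w = 0.000463 m/s

0.000463


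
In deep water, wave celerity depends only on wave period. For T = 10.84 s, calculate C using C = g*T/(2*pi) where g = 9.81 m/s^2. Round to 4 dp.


We use the deep-water celerity formula:
C = g * T / (2 * pi)
C = 9.81 * 10.84 / (2 * 3.14159...)
C = 106.340400 / 6.283185
C = 16.9246 m/s

16.9246


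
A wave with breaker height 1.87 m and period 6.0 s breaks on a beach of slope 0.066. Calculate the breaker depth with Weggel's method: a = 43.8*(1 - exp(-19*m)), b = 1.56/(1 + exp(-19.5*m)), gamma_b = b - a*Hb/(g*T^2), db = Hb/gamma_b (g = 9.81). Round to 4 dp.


a = 43.8 * (1 - exp(-19 * m))
exp(-19 * 0.066) = exp(-1.2540) = 0.285361
a = 43.8 * (1 - 0.285361) = 31.301185
b = 1.56 / (1 + exp(-19.5 * m))
exp(-19.5 * 0.066) = exp(-1.2870) = 0.276098
b = 1.56 / (1 + 0.276098) = 1.222477
Hb / (g * T^2) = 1.87 / (9.81 * 6.0^2) = 1.87 / 353.1600 = 0.00529505
gamma_b = b - a * Hb/(g*T^2) = 1.222477 - 31.301185 * 0.00529505 = 1.056735
db = Hb / gamma_b = 1.87 / 1.056735
db = 1.7696 m

1.7696


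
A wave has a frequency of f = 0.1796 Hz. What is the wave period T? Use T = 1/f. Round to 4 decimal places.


T = 1 / f
T = 1 / 0.1796
T = 5.5679 s

5.5679


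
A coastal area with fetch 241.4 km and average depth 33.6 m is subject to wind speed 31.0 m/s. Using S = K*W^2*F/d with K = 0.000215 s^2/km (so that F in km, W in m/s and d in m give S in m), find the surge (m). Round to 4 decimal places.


S = K * W^2 * F / d
W^2 = 31.0^2 = 961.00
S = 0.000215 * 961.00 * 241.4 / 33.6
Numerator = 0.000215 * 961.00 * 241.4 = 49.876861
S = 49.876861 / 33.6 = 1.4844 m

1.4844


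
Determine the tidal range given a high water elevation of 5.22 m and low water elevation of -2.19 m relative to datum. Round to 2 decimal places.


Tidal range = High water - Low water
Tidal range = 5.22 - (-2.19)
Tidal range = 7.41 m

7.41


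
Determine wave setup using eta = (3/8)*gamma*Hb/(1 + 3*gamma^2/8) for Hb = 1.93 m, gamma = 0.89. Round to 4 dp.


eta = (3/8) * gamma * Hb / (1 + 3*gamma^2/8)
Numerator = (3/8) * 0.89 * 1.93 = 0.644137
Denominator = 1 + 3*0.89^2/8 = 1 + 0.297038 = 1.297038
eta = 0.644137 / 1.297038
eta = 0.4966 m

0.4966


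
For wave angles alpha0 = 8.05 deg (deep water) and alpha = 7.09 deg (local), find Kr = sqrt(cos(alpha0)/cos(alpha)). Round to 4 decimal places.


Kr = sqrt(cos(alpha0) / cos(alpha))
cos(8.05) = 0.990146
cos(7.09) = 0.992353
Kr = sqrt(0.990146 / 0.992353)
Kr = sqrt(0.997776)
Kr = 0.9989

0.9989


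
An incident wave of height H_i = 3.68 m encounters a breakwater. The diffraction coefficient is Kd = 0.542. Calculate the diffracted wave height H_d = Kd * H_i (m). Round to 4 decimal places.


H_d = Kd * H_i
H_d = 0.542 * 3.68
H_d = 1.9946 m

1.9946


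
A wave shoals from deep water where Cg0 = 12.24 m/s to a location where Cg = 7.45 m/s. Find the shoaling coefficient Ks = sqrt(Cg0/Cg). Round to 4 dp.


Ks = sqrt(Cg0 / Cg)
Ks = sqrt(12.24 / 7.45)
Ks = sqrt(1.6430)
Ks = 1.2818

1.2818


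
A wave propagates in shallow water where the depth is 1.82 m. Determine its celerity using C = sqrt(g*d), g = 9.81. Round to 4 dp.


Using the shallow-water approximation:
C = sqrt(g * d) = sqrt(9.81 * 1.82)
C = sqrt(17.8542)
C = 4.2254 m/s

4.2254


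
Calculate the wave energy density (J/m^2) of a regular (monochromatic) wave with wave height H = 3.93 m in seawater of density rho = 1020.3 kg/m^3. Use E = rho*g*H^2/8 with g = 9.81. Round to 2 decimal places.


E = (1/8) * rho * g * H^2
E = (1/8) * 1020.3 * 9.81 * 3.93^2
E = 0.125 * 1020.3 * 9.81 * 15.4449
E = 19323.78 J/m^2

19323.78


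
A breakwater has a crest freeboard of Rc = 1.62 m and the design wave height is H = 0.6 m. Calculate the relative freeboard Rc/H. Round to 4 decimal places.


Relative freeboard = Rc / H
= 1.62 / 0.6
= 2.7000

2.7000


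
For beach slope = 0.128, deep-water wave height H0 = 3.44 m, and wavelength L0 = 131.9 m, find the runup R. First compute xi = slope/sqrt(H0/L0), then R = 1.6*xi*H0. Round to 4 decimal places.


xi = slope / sqrt(H0/L0)
H0/L0 = 3.44/131.9 = 0.026080
sqrt(0.026080) = 0.161494
xi = 0.128 / 0.161494 = 0.792598
R = 1.6 * xi * H0 = 1.6 * 0.792598 * 3.44
R = 4.3625 m

4.3625


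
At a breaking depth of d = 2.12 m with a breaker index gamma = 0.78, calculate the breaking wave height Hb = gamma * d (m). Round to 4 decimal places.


Hb = gamma * d
Hb = 0.78 * 2.12
Hb = 1.6536 m

1.6536


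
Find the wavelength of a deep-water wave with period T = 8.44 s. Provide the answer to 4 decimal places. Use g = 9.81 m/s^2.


L0 = g * T^2 / (2 * pi)
L0 = 9.81 * 8.44^2 / (2 * pi)
L0 = 9.81 * 71.2336 / 6.28319
L0 = 698.8016 / 6.28319
L0 = 111.2177 m

111.2177


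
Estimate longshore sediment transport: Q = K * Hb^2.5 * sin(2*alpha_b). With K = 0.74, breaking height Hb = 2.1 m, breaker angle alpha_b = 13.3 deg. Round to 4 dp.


Q = K * Hb^2.5 * sin(2 * alpha_b)
Hb^2.5 = 2.1^2.5 = 6.390697
sin(2 * 13.3) = sin(26.6) = 0.447759
Q = 0.74 * 6.390697 * 0.447759
Q = 2.1175 m^3/s

2.1175


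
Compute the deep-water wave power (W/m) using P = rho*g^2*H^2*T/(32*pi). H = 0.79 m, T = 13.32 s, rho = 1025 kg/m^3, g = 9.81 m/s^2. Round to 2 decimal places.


P = rho * g^2 * H^2 * T / (32 * pi)
P = 1025 * 9.81^2 * 0.79^2 * 13.32 / (32 * pi)
P = 1025 * 96.2361 * 0.6241 * 13.32 / 100.53096
P = 8156.81 W/m

8156.81


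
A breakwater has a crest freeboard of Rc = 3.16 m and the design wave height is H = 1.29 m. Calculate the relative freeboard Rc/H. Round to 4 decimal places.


Relative freeboard = Rc / H
= 3.16 / 1.29
= 2.4496

2.4496


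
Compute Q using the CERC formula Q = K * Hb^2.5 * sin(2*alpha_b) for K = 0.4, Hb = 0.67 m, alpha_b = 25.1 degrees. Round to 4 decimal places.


Q = K * Hb^2.5 * sin(2 * alpha_b)
Hb^2.5 = 0.67^2.5 = 0.367440
sin(2 * 25.1) = sin(50.2) = 0.768284
Q = 0.4 * 0.367440 * 0.768284
Q = 0.1129 m^3/s

0.1129


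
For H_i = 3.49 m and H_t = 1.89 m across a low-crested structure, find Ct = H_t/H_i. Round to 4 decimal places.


Ct = H_t / H_i
Ct = 1.89 / 3.49
Ct = 0.5415

0.5415


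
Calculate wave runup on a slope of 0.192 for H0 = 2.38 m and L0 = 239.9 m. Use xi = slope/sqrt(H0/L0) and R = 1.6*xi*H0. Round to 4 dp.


xi = slope / sqrt(H0/L0)
H0/L0 = 2.38/239.9 = 0.009921
sqrt(0.009921) = 0.099603
xi = 0.192 / 0.099603 = 1.927649
R = 1.6 * xi * H0 = 1.6 * 1.927649 * 2.38
R = 7.3405 m

7.3405


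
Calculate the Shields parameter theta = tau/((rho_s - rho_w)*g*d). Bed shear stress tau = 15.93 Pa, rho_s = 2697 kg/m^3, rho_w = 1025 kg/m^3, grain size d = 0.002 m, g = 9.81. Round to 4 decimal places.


theta = tau / ((rho_s - rho_w) * g * d)
rho_s - rho_w = 2697 - 1025 = 1672
Denominator = 1672 * 9.81 * 0.002 = 32.804640
theta = 15.93 / 32.804640
theta = 0.4856

0.4856


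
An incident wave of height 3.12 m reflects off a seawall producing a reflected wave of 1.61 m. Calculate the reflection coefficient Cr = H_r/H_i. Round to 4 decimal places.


Cr = H_r / H_i
Cr = 1.61 / 3.12
Cr = 0.5160

0.5160


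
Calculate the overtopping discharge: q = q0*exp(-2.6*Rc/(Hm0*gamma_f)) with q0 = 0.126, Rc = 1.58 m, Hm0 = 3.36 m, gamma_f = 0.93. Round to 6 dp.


q = q0 * exp(-2.6 * Rc / (Hm0 * gamma_f))
Exponent = -2.6 * 1.58 / (3.36 * 0.93)
= -2.6 * 1.58 / 3.1248
= -1.314644
exp(-1.314644) = 0.268570
q = 0.126 * 0.268570
q = 0.033840 m^3/s/m

0.033840


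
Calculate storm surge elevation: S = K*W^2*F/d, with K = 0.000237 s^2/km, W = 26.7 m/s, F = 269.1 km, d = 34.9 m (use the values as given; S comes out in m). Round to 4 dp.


S = K * W^2 * F / d
W^2 = 26.7^2 = 712.89
S = 0.000237 * 712.89 * 269.1 / 34.9
Numerator = 0.000237 * 712.89 * 269.1 = 45.465772
S = 45.465772 / 34.9 = 1.3027 m

1.3027


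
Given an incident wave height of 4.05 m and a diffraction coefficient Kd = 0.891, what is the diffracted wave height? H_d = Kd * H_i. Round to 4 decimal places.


H_d = Kd * H_i
H_d = 0.891 * 4.05
H_d = 3.6086 m

3.6086


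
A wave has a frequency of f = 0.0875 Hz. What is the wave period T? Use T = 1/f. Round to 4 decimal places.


T = 1 / f
T = 1 / 0.0875
T = 11.4286 s

11.4286


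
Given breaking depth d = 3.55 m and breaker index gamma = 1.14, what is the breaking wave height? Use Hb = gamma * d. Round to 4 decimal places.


Hb = gamma * d
Hb = 1.14 * 3.55
Hb = 4.0470 m

4.0470


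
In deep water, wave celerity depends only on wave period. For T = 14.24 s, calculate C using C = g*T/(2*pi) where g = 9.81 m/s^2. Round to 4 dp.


We use the deep-water celerity formula:
C = g * T / (2 * pi)
C = 9.81 * 14.24 / (2 * 3.14159...)
C = 139.694400 / 6.283185
C = 22.2331 m/s

22.2331


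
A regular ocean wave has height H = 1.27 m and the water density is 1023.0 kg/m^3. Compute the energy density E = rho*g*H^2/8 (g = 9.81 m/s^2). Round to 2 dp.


E = (1/8) * rho * g * H^2
E = (1/8) * 1023.0 * 9.81 * 1.27^2
E = 0.125 * 1023.0 * 9.81 * 1.6129
E = 2023.31 J/m^2

2023.31


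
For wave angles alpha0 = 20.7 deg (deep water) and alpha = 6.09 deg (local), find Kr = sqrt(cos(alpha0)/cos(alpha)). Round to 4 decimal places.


Kr = sqrt(cos(alpha0) / cos(alpha))
cos(20.7) = 0.935444
cos(6.09) = 0.994356
Kr = sqrt(0.935444 / 0.994356)
Kr = sqrt(0.940753)
Kr = 0.9699

0.9699


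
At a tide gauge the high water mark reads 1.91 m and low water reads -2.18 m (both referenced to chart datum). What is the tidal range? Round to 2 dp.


Tidal range = High water - Low water
Tidal range = 1.91 - (-2.18)
Tidal range = 4.09 m

4.09


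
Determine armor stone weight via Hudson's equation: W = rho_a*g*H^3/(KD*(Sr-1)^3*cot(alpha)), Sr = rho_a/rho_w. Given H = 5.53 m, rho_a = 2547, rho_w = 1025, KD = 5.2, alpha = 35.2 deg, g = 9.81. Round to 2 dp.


Sr = rho_a / rho_w = 2547 / 1025 = 2.484878
(Sr - 1) = 1.484878
(Sr - 1)^3 = 3.273952
cot(35.2) = 1 / tan(35.2) = 1 / 0.705422 = 1.417590
Numerator = 2547 * 9.81 * 5.53^3 = 4225453.6896
Denominator = 5.2 * 3.273952 * 1.417590 = 24.133842
W = 4225453.6896 / 24.133842
W = 175084.17 N

175084.17


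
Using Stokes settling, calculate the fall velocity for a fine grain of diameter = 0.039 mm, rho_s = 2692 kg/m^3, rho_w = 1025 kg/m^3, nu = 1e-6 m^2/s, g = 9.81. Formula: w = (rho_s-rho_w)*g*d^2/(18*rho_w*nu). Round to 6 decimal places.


w = (rho_s - rho_w) * g * d^2 / (18 * rho_w * nu)
d = 0.039 mm = 0.000039 m
rho_s - rho_w = 2692 - 1025 = 1667
Numerator = 1667 * 9.81 * (0.000039)^2 = 0.000024873324
Denominator = 18 * 1025 * 1e-6 = 0.018450
w = 0.001348 m/s

0.001348


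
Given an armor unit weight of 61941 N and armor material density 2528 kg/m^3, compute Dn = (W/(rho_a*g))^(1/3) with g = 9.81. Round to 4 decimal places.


V = W / (rho_a * g)
V = 61941 / (2528 * 9.81)
V = 61941 / 24799.68
V = 2.497653 m^3
Dn = V^(1/3) = 2.497653^(1/3)
Dn = 1.3568 m

1.3568


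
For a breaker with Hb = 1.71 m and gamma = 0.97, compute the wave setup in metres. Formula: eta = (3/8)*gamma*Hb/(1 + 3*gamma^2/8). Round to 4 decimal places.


eta = (3/8) * gamma * Hb / (1 + 3*gamma^2/8)
Numerator = (3/8) * 0.97 * 1.71 = 0.622012
Denominator = 1 + 3*0.97^2/8 = 1 + 0.352838 = 1.352838
eta = 0.622012 / 1.352838
eta = 0.4598 m

0.4598


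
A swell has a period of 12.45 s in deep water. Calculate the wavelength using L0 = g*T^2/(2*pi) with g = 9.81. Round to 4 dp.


L0 = g * T^2 / (2 * pi)
L0 = 9.81 * 12.45^2 / (2 * pi)
L0 = 9.81 * 155.0025 / 6.28319
L0 = 1520.5745 / 6.28319
L0 = 242.0070 m

242.0070


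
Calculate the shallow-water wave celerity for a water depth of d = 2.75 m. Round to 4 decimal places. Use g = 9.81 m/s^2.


Using the shallow-water approximation:
C = sqrt(g * d) = sqrt(9.81 * 2.75)
C = sqrt(26.9775)
C = 5.1940 m/s

5.1940


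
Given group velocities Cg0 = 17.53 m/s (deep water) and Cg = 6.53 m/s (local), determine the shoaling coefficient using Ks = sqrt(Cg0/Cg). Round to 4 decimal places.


Ks = sqrt(Cg0 / Cg)
Ks = sqrt(17.53 / 6.53)
Ks = sqrt(2.6845)
Ks = 1.6385

1.6385


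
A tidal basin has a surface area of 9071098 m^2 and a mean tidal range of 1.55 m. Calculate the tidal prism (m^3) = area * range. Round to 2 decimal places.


Tidal prism = Area * Tidal range
P = 9071098 * 1.55
P = 14060201.90 m^3

14060201.90


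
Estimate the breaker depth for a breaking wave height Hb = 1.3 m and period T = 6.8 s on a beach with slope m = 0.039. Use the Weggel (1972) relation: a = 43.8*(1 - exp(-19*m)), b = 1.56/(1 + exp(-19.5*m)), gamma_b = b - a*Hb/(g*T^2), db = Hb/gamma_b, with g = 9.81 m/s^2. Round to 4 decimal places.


a = 43.8 * (1 - exp(-19 * m))
exp(-19 * 0.039) = exp(-0.7410) = 0.476637
a = 43.8 * (1 - 0.476637) = 22.923298
b = 1.56 / (1 + exp(-19.5 * m))
exp(-19.5 * 0.039) = exp(-0.7605) = 0.467433
b = 1.56 / (1 + 0.467433) = 1.063081
Hb / (g * T^2) = 1.3 / (9.81 * 6.8^2) = 1.3 / 453.6144 = 0.00286587
gamma_b = b - a * Hb/(g*T^2) = 1.063081 - 22.923298 * 0.00286587 = 0.997386
db = Hb / gamma_b = 1.3 / 0.997386
db = 1.3034 m

1.3034


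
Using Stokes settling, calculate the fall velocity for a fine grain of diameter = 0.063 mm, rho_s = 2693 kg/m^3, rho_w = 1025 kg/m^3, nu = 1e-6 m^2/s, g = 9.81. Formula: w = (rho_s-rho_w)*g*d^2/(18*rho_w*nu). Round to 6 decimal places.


w = (rho_s - rho_w) * g * d^2 / (18 * rho_w * nu)
d = 0.063 mm = 0.000063 m
rho_s - rho_w = 2693 - 1025 = 1668
Numerator = 1668 * 9.81 * (0.000063)^2 = 0.000064945065
Denominator = 18 * 1025 * 1e-6 = 0.018450
w = 0.003520 m/s

0.003520


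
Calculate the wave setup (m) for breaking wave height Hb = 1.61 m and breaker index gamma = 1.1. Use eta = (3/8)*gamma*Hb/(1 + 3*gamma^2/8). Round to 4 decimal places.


eta = (3/8) * gamma * Hb / (1 + 3*gamma^2/8)
Numerator = (3/8) * 1.1 * 1.61 = 0.664125
Denominator = 1 + 3*1.1^2/8 = 1 + 0.453750 = 1.453750
eta = 0.664125 / 1.453750
eta = 0.4568 m

0.4568


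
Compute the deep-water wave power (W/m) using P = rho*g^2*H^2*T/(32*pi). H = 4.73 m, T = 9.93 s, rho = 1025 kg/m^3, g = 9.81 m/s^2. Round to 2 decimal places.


P = rho * g^2 * H^2 * T / (32 * pi)
P = 1025 * 9.81^2 * 4.73^2 * 9.93 / (32 * pi)
P = 1025 * 96.2361 * 22.3729 * 9.93 / 100.53096
P = 217988.49 W/m

217988.49


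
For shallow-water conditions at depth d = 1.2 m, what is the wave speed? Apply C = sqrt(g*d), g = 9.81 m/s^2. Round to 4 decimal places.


Using the shallow-water approximation:
C = sqrt(g * d) = sqrt(9.81 * 1.2)
C = sqrt(11.7720)
C = 3.4310 m/s

3.4310


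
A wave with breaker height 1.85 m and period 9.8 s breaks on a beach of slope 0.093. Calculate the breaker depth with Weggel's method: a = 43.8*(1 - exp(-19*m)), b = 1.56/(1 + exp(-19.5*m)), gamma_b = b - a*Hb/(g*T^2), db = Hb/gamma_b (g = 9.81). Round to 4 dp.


a = 43.8 * (1 - exp(-19 * m))
exp(-19 * 0.093) = exp(-1.7670) = 0.170845
a = 43.8 * (1 - 0.170845) = 36.317000
b = 1.56 / (1 + exp(-19.5 * m))
exp(-19.5 * 0.093) = exp(-1.8135) = 0.163082
b = 1.56 / (1 + 0.163082) = 1.341264
Hb / (g * T^2) = 1.85 / (9.81 * 9.8^2) = 1.85 / 942.1524 = 0.00196359
gamma_b = b - a * Hb/(g*T^2) = 1.341264 - 36.317000 * 0.00196359 = 1.269952
db = Hb / gamma_b = 1.85 / 1.269952
db = 1.4567 m

1.4567


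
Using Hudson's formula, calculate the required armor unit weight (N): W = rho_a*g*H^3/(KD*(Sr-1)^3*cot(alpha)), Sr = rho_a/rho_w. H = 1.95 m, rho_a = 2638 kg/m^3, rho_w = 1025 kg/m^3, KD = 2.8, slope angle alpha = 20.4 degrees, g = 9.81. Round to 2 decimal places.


Sr = rho_a / rho_w = 2638 / 1025 = 2.573659
(Sr - 1) = 1.573659
(Sr - 1)^3 = 3.897010
cot(20.4) = 1 / tan(20.4) = 1 / 0.371897 = 2.688919
Numerator = 2638 * 9.81 * 1.95^3 = 191887.9189
Denominator = 2.8 * 3.897010 * 2.688919 = 29.340483
W = 191887.9189 / 29.340483
W = 6540.04 N

6540.04


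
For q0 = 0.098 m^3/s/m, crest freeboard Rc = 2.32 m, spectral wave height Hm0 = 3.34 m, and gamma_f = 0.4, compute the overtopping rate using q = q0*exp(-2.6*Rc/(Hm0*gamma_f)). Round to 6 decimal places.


q = q0 * exp(-2.6 * Rc / (Hm0 * gamma_f))
Exponent = -2.6 * 2.32 / (3.34 * 0.4)
= -2.6 * 2.32 / 1.3360
= -4.514970
exp(-4.514970) = 0.010944
q = 0.098 * 0.010944
q = 0.001073 m^3/s/m

0.001073


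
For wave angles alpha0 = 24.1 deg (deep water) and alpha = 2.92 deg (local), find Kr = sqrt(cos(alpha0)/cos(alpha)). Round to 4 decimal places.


Kr = sqrt(cos(alpha0) / cos(alpha))
cos(24.1) = 0.912834
cos(2.92) = 0.998702
Kr = sqrt(0.912834 / 0.998702)
Kr = sqrt(0.914021)
Kr = 0.9560

0.9560


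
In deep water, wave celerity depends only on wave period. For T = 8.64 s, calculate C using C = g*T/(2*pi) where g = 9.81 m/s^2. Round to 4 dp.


We use the deep-water celerity formula:
C = g * T / (2 * pi)
C = 9.81 * 8.64 / (2 * 3.14159...)
C = 84.758400 / 6.283185
C = 13.4897 m/s

13.4897


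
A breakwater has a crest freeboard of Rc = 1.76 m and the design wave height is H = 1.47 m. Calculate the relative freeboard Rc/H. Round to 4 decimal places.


Relative freeboard = Rc / H
= 1.76 / 1.47
= 1.1973

1.1973


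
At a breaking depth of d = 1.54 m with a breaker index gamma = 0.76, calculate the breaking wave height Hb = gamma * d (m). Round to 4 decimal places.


Hb = gamma * d
Hb = 0.76 * 1.54
Hb = 1.1704 m

1.1704


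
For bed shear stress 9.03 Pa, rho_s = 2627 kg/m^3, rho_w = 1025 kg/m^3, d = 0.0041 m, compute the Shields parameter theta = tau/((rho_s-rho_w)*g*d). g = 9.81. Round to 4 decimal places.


theta = tau / ((rho_s - rho_w) * g * d)
rho_s - rho_w = 2627 - 1025 = 1602
Denominator = 1602 * 9.81 * 0.0041 = 64.434042
theta = 9.03 / 64.434042
theta = 0.1401

0.1401


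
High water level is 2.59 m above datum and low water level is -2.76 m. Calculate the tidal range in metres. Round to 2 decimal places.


Tidal range = High water - Low water
Tidal range = 2.59 - (-2.76)
Tidal range = 5.35 m

5.35


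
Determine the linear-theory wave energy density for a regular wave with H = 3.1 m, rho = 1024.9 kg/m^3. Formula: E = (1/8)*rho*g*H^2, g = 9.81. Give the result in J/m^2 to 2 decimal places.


E = (1/8) * rho * g * H^2
E = (1/8) * 1024.9 * 9.81 * 3.1^2
E = 0.125 * 1024.9 * 9.81 * 9.6100
E = 12077.69 J/m^2

12077.69


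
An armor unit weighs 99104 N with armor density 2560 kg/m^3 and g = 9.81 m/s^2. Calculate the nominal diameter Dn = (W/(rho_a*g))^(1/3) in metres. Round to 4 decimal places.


V = W / (rho_a * g)
V = 99104 / (2560 * 9.81)
V = 99104 / 25113.60
V = 3.946228 m^3
Dn = V^(1/3) = 3.946228^(1/3)
Dn = 1.5803 m

1.5803


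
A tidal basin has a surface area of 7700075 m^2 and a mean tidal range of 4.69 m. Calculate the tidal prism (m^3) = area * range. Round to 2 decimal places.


Tidal prism = Area * Tidal range
P = 7700075 * 4.69
P = 36113351.75 m^3

36113351.75


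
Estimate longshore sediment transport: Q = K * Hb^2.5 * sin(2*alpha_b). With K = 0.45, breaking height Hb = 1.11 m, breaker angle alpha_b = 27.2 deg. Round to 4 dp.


Q = K * Hb^2.5 * sin(2 * alpha_b)
Hb^2.5 = 1.11^2.5 = 1.298098
sin(2 * 27.2) = sin(54.4) = 0.813101
Q = 0.45 * 1.298098 * 0.813101
Q = 0.4750 m^3/s

0.4750


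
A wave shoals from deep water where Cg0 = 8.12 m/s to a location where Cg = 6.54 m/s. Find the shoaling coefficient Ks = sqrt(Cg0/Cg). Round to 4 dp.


Ks = sqrt(Cg0 / Cg)
Ks = sqrt(8.12 / 6.54)
Ks = sqrt(1.2416)
Ks = 1.1143

1.1143


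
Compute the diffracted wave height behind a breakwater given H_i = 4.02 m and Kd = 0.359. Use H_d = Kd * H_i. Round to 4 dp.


H_d = Kd * H_i
H_d = 0.359 * 4.02
H_d = 1.4432 m

1.4432


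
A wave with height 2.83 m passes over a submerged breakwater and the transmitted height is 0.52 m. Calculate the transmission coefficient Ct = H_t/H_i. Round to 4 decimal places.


Ct = H_t / H_i
Ct = 0.52 / 2.83
Ct = 0.1837

0.1837


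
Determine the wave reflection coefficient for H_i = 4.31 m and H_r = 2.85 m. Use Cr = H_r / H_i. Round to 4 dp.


Cr = H_r / H_i
Cr = 2.85 / 4.31
Cr = 0.6613

0.6613


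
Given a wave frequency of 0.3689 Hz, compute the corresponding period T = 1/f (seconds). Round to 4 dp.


T = 1 / f
T = 1 / 0.3689
T = 2.7108 s

2.7108


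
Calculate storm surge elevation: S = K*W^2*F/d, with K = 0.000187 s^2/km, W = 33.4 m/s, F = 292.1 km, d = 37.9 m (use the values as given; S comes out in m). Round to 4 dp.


S = K * W^2 * F / d
W^2 = 33.4^2 = 1115.56
S = 0.000187 * 1115.56 * 292.1 / 37.9
Numerator = 0.000187 * 1115.56 * 292.1 = 60.934899
S = 60.934899 / 37.9 = 1.6078 m

1.6078


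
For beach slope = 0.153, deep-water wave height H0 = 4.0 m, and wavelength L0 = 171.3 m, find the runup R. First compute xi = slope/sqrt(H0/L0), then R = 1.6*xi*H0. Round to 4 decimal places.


xi = slope / sqrt(H0/L0)
H0/L0 = 4.0/171.3 = 0.023351
sqrt(0.023351) = 0.152810
xi = 0.153 / 0.152810 = 1.001244
R = 1.6 * xi * H0 = 1.6 * 1.001244 * 4.0
R = 6.4080 m

6.4080


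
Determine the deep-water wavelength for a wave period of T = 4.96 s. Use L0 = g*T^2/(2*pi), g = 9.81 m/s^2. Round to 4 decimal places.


L0 = g * T^2 / (2 * pi)
L0 = 9.81 * 4.96^2 / (2 * pi)
L0 = 9.81 * 24.6016 / 6.28319
L0 = 241.3417 / 6.28319
L0 = 38.4107 m

38.4107


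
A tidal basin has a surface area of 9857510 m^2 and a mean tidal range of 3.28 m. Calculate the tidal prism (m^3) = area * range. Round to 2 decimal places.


Tidal prism = Area * Tidal range
P = 9857510 * 3.28
P = 32332632.80 m^3

32332632.80


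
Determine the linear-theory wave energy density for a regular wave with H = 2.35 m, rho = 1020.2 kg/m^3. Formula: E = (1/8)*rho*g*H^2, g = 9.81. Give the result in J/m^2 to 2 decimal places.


E = (1/8) * rho * g * H^2
E = (1/8) * 1020.2 * 9.81 * 2.35^2
E = 0.125 * 1020.2 * 9.81 * 5.5225
E = 6908.76 J/m^2

6908.76


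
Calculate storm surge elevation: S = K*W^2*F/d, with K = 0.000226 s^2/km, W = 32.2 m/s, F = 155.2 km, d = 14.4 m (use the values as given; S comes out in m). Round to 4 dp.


S = K * W^2 * F / d
W^2 = 32.2^2 = 1036.84
S = 0.000226 * 1036.84 * 155.2 / 14.4
Numerator = 0.000226 * 1036.84 * 155.2 = 36.367370
S = 36.367370 / 14.4 = 2.5255 m

2.5255


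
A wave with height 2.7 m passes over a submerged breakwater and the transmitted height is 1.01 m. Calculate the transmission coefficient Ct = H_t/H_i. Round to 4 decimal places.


Ct = H_t / H_i
Ct = 1.01 / 2.7
Ct = 0.3741

0.3741


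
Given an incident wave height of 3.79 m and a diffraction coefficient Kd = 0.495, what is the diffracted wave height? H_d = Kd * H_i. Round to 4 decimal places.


H_d = Kd * H_i
H_d = 0.495 * 3.79
H_d = 1.8761 m

1.8761


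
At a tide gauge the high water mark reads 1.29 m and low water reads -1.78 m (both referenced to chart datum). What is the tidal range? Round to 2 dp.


Tidal range = High water - Low water
Tidal range = 1.29 - (-1.78)
Tidal range = 3.07 m

3.07


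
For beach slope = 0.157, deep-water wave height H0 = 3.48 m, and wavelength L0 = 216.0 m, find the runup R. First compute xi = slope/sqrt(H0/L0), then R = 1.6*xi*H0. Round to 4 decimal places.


xi = slope / sqrt(H0/L0)
H0/L0 = 3.48/216.0 = 0.016111
sqrt(0.016111) = 0.126930
xi = 0.157 / 0.126930 = 1.236907
R = 1.6 * xi * H0 = 1.6 * 1.236907 * 3.48
R = 6.8871 m

6.8871


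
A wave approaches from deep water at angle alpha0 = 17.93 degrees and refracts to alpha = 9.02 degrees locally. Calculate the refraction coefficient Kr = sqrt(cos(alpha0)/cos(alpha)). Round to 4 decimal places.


Kr = sqrt(cos(alpha0) / cos(alpha))
cos(17.93) = 0.951433
cos(9.02) = 0.987634
Kr = sqrt(0.951433 / 0.987634)
Kr = sqrt(0.963346)
Kr = 0.9815

0.9815


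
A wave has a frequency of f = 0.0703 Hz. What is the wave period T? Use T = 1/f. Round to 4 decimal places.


T = 1 / f
T = 1 / 0.0703
T = 14.2248 s

14.2248


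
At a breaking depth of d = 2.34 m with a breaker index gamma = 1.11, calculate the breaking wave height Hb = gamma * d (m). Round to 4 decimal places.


Hb = gamma * d
Hb = 1.11 * 2.34
Hb = 2.5974 m

2.5974


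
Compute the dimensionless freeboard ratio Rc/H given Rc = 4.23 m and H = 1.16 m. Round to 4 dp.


Relative freeboard = Rc / H
= 4.23 / 1.16
= 3.6466

3.6466


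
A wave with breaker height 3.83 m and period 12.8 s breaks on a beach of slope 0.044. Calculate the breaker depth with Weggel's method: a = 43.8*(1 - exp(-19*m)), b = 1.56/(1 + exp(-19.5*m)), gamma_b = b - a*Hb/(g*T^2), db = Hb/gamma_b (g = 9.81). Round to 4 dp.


a = 43.8 * (1 - exp(-19 * m))
exp(-19 * 0.044) = exp(-0.8360) = 0.433441
a = 43.8 * (1 - 0.433441) = 24.815292
b = 1.56 / (1 + exp(-19.5 * m))
exp(-19.5 * 0.044) = exp(-0.8580) = 0.424009
b = 1.56 / (1 + 0.424009) = 1.095498
Hb / (g * T^2) = 3.83 / (9.81 * 12.8^2) = 3.83 / 1607.2704 = 0.00238292
gamma_b = b - a * Hb/(g*T^2) = 1.095498 - 24.815292 * 0.00238292 = 1.036366
db = Hb / gamma_b = 3.83 / 1.036366
db = 3.6956 m

3.6956


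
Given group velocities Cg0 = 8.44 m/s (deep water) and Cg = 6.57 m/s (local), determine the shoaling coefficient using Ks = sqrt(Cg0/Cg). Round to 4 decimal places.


Ks = sqrt(Cg0 / Cg)
Ks = sqrt(8.44 / 6.57)
Ks = sqrt(1.2846)
Ks = 1.1334

1.1334


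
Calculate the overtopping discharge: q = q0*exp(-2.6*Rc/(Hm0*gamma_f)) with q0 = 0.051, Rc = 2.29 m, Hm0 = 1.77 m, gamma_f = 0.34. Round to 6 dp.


q = q0 * exp(-2.6 * Rc / (Hm0 * gamma_f))
Exponent = -2.6 * 2.29 / (1.77 * 0.34)
= -2.6 * 2.29 / 0.6018
= -9.893652
exp(-9.893652) = 0.000050
q = 0.051 * 0.000050
q = 0.000003 m^3/s/m

0.000003


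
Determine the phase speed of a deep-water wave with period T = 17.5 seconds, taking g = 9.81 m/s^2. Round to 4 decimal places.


We use the deep-water celerity formula:
C = g * T / (2 * pi)
C = 9.81 * 17.5 / (2 * 3.14159...)
C = 171.675000 / 6.283185
C = 27.3229 m/s

27.3229


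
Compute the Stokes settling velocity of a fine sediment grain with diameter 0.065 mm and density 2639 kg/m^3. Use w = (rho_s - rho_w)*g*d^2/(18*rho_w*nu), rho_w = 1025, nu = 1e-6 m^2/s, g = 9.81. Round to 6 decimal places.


w = (rho_s - rho_w) * g * d^2 / (18 * rho_w * nu)
d = 0.065 mm = 0.000065 m
rho_s - rho_w = 2639 - 1025 = 1614
Numerator = 1614 * 9.81 * (0.000065)^2 = 0.000066895862
Denominator = 18 * 1025 * 1e-6 = 0.018450
w = 0.003626 m/s

0.003626


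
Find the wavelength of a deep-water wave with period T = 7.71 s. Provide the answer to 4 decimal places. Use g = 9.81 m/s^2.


L0 = g * T^2 / (2 * pi)
L0 = 9.81 * 7.71^2 / (2 * pi)
L0 = 9.81 * 59.4441 / 6.28319
L0 = 583.1466 / 6.28319
L0 = 92.8107 m

92.8107
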